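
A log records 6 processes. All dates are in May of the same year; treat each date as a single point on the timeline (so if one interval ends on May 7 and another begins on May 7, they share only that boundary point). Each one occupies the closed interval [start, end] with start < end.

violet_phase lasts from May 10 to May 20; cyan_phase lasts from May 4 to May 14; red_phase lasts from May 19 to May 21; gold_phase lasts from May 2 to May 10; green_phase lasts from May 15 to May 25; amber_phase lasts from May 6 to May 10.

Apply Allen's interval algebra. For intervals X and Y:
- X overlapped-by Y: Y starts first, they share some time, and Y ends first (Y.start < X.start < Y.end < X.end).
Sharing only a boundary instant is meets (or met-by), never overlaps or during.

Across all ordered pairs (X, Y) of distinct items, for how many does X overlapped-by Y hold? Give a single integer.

Checking all 30 ordered pairs for relation 'overlapped-by'; matching pairs in alphabetical order:
(cyan_phase, gold_phase): cyan_phase overlapped-by gold_phase ✓
(green_phase, violet_phase): green_phase overlapped-by violet_phase ✓
(red_phase, violet_phase): red_phase overlapped-by violet_phase ✓
(violet_phase, cyan_phase): violet_phase overlapped-by cyan_phase ✓
Count: 4.

4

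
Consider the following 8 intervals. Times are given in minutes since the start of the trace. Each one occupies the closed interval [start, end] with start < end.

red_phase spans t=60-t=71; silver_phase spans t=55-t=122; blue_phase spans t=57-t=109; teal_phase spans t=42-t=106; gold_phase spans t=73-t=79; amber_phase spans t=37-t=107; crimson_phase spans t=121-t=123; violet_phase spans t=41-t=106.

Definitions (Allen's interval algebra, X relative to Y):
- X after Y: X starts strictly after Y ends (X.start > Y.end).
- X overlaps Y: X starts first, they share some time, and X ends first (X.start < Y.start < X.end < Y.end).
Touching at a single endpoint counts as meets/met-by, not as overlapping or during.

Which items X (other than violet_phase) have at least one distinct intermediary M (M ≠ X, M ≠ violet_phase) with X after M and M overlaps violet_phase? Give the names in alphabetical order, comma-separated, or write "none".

none

Target violet_phase = [t=41, t=106].
Intermediaries M with M overlaps violet_phase: none.
Union: none.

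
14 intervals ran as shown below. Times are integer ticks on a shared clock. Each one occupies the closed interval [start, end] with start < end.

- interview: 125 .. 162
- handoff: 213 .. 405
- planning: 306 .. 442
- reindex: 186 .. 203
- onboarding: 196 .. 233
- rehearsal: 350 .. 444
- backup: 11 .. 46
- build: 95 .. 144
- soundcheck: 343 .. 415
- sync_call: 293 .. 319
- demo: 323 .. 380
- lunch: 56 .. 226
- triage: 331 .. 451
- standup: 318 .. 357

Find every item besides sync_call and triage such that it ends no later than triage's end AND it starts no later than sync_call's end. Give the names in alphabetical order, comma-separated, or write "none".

Conditions: its end is no later than triage's end (X.end <= 451) AND its start is no later than sync_call's end (X.start <= 319).
backup: end 46 <= 451? ✓; start 11 <= 319? ✓ → yes.
build: end 144 <= 451? ✓; start 95 <= 319? ✓ → yes.
demo: end 380 <= 451? ✓; start 323 <= 319? ✗ → no.
handoff: end 405 <= 451? ✓; start 213 <= 319? ✓ → yes.
interview: end 162 <= 451? ✓; start 125 <= 319? ✓ → yes.
lunch: end 226 <= 451? ✓; start 56 <= 319? ✓ → yes.
onboarding: end 233 <= 451? ✓; start 196 <= 319? ✓ → yes.
planning: end 442 <= 451? ✓; start 306 <= 319? ✓ → yes.
rehearsal: end 444 <= 451? ✓; start 350 <= 319? ✗ → no.
reindex: end 203 <= 451? ✓; start 186 <= 319? ✓ → yes.
soundcheck: end 415 <= 451? ✓; start 343 <= 319? ✗ → no.
standup: end 357 <= 451? ✓; start 318 <= 319? ✓ → yes.
Result: backup, build, handoff, interview, lunch, onboarding, planning, reindex, standup.

backup, build, handoff, interview, lunch, onboarding, planning, reindex, standup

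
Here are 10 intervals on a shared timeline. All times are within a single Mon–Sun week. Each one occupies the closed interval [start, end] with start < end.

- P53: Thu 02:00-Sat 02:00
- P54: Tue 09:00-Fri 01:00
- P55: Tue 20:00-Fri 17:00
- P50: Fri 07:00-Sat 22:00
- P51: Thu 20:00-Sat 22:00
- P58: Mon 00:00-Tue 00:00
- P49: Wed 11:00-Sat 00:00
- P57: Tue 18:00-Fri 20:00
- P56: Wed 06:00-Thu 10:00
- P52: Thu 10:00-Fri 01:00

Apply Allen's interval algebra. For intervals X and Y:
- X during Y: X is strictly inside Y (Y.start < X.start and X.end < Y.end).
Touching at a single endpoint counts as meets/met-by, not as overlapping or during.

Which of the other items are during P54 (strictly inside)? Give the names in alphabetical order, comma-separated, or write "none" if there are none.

P56

Target P54 = [Tue 09:00, Fri 01:00].
P49 [Wed 11:00, Sat 00:00] → overlapped-by → no.
P50 [Fri 07:00, Sat 22:00] → after → no.
P51 [Thu 20:00, Sat 22:00] → overlapped-by → no.
P52 [Thu 10:00, Fri 01:00] → finishes → no.
P53 [Thu 02:00, Sat 02:00] → overlapped-by → no.
P55 [Tue 20:00, Fri 17:00] → overlapped-by → no.
P56 [Wed 06:00, Thu 10:00] → during → yes.
P57 [Tue 18:00, Fri 20:00] → overlapped-by → no.
P58 [Mon 00:00, Tue 00:00] → before → no.
Result: P56.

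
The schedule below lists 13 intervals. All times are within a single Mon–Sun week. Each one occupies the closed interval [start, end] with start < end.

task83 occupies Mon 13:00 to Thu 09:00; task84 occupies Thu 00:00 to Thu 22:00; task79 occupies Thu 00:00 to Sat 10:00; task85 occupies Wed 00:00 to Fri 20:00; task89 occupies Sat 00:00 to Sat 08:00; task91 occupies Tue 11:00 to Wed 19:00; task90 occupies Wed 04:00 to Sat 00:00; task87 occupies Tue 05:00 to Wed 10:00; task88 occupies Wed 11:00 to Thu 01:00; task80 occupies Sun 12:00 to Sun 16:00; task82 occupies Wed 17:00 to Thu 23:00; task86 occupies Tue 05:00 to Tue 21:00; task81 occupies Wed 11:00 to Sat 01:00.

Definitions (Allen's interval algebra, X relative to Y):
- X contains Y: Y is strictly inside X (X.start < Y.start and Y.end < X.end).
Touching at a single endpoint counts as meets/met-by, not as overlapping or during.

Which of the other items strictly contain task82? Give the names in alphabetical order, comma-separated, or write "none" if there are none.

task81, task85, task90

Target task82 = [Wed 17:00, Thu 23:00].
task79 [Thu 00:00, Sat 10:00] → overlapped-by → no.
task80 [Sun 12:00, Sun 16:00] → after → no.
task81 [Wed 11:00, Sat 01:00] → contains → yes.
task83 [Mon 13:00, Thu 09:00] → overlaps → no.
task84 [Thu 00:00, Thu 22:00] → during → no.
task85 [Wed 00:00, Fri 20:00] → contains → yes.
task86 [Tue 05:00, Tue 21:00] → before → no.
task87 [Tue 05:00, Wed 10:00] → before → no.
task88 [Wed 11:00, Thu 01:00] → overlaps → no.
task89 [Sat 00:00, Sat 08:00] → after → no.
task90 [Wed 04:00, Sat 00:00] → contains → yes.
task91 [Tue 11:00, Wed 19:00] → overlaps → no.
Result: task81, task85, task90.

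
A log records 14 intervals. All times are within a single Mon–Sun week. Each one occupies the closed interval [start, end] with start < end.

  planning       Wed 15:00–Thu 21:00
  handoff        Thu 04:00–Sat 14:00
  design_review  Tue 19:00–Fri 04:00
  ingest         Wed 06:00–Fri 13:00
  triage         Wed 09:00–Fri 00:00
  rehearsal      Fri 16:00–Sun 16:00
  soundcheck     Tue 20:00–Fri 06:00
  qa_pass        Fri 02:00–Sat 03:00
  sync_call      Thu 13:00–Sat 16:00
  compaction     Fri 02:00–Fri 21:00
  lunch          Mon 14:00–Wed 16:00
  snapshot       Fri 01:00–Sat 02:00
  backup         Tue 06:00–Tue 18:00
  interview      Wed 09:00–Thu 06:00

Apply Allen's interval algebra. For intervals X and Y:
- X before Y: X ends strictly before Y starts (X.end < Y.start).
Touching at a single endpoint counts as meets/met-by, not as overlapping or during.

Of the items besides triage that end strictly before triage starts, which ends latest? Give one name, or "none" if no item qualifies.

Target triage = [Wed 09:00, Fri 00:00].
backup [Tue 06:00, Tue 18:00] → before → candidate.
compaction [Fri 02:00, Fri 21:00] → after → excluded.
design_review [Tue 19:00, Fri 04:00] → contains → excluded.
handoff [Thu 04:00, Sat 14:00] → overlapped-by → excluded.
ingest [Wed 06:00, Fri 13:00] → contains → excluded.
interview [Wed 09:00, Thu 06:00] → starts → excluded.
lunch [Mon 14:00, Wed 16:00] → overlaps → excluded.
planning [Wed 15:00, Thu 21:00] → during → excluded.
qa_pass [Fri 02:00, Sat 03:00] → after → excluded.
rehearsal [Fri 16:00, Sun 16:00] → after → excluded.
snapshot [Fri 01:00, Sat 02:00] → after → excluded.
soundcheck [Tue 20:00, Fri 06:00] → contains → excluded.
sync_call [Thu 13:00, Sat 16:00] → overlapped-by → excluded.
Among candidates, latest end is Tue 18:00 → backup.

backup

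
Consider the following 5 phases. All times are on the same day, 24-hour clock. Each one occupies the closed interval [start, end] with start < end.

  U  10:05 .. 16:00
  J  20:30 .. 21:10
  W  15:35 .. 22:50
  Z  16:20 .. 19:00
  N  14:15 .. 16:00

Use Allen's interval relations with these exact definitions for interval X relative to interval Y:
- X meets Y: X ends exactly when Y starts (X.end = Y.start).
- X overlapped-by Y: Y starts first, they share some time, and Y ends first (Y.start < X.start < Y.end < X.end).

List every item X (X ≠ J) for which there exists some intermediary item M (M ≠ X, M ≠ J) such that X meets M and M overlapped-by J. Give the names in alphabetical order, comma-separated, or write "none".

Target J = [20:30, 21:10].
Intermediaries M with M overlapped-by J: none.
Union: none.

none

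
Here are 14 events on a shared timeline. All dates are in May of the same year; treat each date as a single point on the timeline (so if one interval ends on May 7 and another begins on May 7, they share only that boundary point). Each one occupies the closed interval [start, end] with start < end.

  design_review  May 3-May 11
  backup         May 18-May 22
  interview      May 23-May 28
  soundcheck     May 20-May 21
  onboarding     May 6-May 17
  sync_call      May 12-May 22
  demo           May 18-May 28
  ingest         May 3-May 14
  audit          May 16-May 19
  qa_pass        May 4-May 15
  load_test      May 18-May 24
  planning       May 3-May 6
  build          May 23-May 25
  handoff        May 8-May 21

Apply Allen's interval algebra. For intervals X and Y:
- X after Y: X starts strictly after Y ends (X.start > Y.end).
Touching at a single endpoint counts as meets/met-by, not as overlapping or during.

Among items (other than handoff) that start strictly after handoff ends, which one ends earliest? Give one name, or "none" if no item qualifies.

build

Target handoff = [May 8, May 21].
audit [May 16, May 19] → during → excluded.
backup [May 18, May 22] → overlapped-by → excluded.
build [May 23, May 25] → after → candidate.
demo [May 18, May 28] → overlapped-by → excluded.
design_review [May 3, May 11] → overlaps → excluded.
ingest [May 3, May 14] → overlaps → excluded.
interview [May 23, May 28] → after → candidate.
load_test [May 18, May 24] → overlapped-by → excluded.
onboarding [May 6, May 17] → overlaps → excluded.
planning [May 3, May 6] → before → excluded.
qa_pass [May 4, May 15] → overlaps → excluded.
soundcheck [May 20, May 21] → finishes → excluded.
sync_call [May 12, May 22] → overlapped-by → excluded.
Among candidates, earliest end is May 25 → build.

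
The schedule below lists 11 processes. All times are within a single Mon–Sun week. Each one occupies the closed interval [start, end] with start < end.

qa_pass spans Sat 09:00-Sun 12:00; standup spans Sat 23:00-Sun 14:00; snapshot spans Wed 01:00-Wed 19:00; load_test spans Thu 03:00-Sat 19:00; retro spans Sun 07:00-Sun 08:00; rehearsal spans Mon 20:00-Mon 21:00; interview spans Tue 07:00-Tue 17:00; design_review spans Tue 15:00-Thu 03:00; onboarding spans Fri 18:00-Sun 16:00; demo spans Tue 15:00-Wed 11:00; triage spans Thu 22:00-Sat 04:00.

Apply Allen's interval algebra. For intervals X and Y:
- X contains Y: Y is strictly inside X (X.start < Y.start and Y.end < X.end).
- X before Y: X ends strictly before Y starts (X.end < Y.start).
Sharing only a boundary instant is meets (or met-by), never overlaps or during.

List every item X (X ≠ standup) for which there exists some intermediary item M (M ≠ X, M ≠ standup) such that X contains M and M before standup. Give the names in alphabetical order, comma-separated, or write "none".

Target standup = [Sat 23:00, Sun 14:00].
Intermediaries M with M before standup: demo, design_review, interview, load_test, rehearsal, snapshot, triage.
Via demo — items with X contains demo: none.
Via design_review — items with X contains design_review: none.
Via interview — items with X contains interview: none.
Via load_test — items with X contains load_test: none.
Via rehearsal — items with X contains rehearsal: none.
Via snapshot — items with X contains snapshot: design_review.
Via triage — items with X contains triage: load_test.
Union: design_review, load_test.

design_review, load_test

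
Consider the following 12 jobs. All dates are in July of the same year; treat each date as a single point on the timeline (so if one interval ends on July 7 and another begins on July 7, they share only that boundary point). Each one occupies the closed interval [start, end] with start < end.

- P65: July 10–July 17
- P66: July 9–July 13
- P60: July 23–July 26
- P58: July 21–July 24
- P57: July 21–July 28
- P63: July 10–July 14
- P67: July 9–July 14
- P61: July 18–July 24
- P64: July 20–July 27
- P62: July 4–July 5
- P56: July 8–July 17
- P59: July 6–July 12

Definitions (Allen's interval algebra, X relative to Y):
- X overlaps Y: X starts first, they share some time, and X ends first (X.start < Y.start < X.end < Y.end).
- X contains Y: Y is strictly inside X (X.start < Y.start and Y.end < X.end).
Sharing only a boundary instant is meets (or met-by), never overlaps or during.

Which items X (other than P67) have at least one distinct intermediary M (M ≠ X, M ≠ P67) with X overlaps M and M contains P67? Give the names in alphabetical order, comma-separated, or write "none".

Target P67 = [July 9, July 14].
Intermediaries M with M contains P67: P56.
Via P56 — items with X overlaps P56: P59.
Union: P59.

P59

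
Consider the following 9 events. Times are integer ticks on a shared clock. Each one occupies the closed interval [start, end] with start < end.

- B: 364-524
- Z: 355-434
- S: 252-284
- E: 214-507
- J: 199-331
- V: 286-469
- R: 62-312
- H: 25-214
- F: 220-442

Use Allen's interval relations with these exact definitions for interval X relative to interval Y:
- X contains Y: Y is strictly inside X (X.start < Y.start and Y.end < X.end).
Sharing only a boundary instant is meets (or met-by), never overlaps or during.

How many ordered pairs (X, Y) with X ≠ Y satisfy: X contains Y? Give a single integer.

9

Checking all 72 ordered pairs for relation 'contains'; matching pairs in alphabetical order:
(E, F): E contains F ✓
(E, S): E contains S ✓
(E, V): E contains V ✓
(E, Z): E contains Z ✓
(F, S): F contains S ✓
(F, Z): F contains Z ✓
(J, S): J contains S ✓
(R, S): R contains S ✓
(V, Z): V contains Z ✓
Count: 9.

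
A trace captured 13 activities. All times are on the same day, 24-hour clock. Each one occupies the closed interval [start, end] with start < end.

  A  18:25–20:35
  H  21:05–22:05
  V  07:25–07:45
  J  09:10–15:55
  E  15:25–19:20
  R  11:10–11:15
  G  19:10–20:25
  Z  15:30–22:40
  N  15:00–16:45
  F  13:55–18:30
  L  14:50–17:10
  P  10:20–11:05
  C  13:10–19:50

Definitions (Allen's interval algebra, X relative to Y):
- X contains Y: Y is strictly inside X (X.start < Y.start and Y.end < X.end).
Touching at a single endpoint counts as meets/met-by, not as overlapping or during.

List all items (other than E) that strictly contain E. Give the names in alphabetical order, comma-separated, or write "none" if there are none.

Target E = [15:25, 19:20].
A [18:25, 20:35] → overlapped-by → no.
C [13:10, 19:50] → contains → yes.
F [13:55, 18:30] → overlaps → no.
G [19:10, 20:25] → overlapped-by → no.
H [21:05, 22:05] → after → no.
J [09:10, 15:55] → overlaps → no.
L [14:50, 17:10] → overlaps → no.
N [15:00, 16:45] → overlaps → no.
P [10:20, 11:05] → before → no.
R [11:10, 11:15] → before → no.
V [07:25, 07:45] → before → no.
Z [15:30, 22:40] → overlapped-by → no.
Result: C.

C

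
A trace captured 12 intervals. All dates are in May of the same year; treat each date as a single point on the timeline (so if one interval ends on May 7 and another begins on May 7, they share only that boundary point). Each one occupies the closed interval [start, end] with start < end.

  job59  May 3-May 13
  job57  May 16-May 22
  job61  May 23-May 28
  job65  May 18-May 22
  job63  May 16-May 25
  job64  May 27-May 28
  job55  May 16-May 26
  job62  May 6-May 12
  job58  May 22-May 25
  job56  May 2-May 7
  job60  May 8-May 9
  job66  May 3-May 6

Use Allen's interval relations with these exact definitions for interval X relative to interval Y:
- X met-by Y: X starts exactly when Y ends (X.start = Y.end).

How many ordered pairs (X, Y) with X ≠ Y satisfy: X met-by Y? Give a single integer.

Checking all 132 ordered pairs for relation 'met-by'; matching pairs in alphabetical order:
(job58, job57): job58 met-by job57 ✓
(job58, job65): job58 met-by job65 ✓
(job62, job66): job62 met-by job66 ✓
Count: 3.

3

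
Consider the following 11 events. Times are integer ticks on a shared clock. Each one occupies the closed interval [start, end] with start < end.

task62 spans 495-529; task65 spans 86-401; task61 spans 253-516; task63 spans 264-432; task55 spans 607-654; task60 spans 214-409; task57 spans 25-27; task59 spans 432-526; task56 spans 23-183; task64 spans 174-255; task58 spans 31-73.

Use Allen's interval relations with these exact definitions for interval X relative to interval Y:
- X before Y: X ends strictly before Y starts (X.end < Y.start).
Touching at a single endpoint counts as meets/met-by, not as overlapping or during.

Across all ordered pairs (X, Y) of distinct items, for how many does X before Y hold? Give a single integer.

Checking all 110 ordered pairs for relation 'before'; matching pairs in alphabetical order:
(task56, task55): task56 before task55 ✓
(task56, task59): task56 before task59 ✓
(task56, task60): task56 before task60 ✓
(task56, task61): task56 before task61 ✓
(task56, task62): task56 before task62 ✓
(task56, task63): task56 before task63 ✓
(task57, task55): task57 before task55 ✓
(task57, task58): task57 before task58 ✓
(task57, task59): task57 before task59 ✓
(task57, task60): task57 before task60 ✓
(task57, task61): task57 before task61 ✓
(task57, task62): task57 before task62 ✓
(task57, task63): task57 before task63 ✓
(task57, task64): task57 before task64 ✓
(task57, task65): task57 before task65 ✓
(task58, task55): task58 before task55 ✓
(task58, task59): task58 before task59 ✓
(task58, task60): task58 before task60 ✓
(task58, task61): task58 before task61 ✓
(task58, task62): task58 before task62 ✓
(task58, task63): task58 before task63 ✓
(task58, task64): task58 before task64 ✓
(task58, task65): task58 before task65 ✓
(task59, task55): task59 before task55 ✓
... plus 14 further pairs not listed.
Count: 38.

38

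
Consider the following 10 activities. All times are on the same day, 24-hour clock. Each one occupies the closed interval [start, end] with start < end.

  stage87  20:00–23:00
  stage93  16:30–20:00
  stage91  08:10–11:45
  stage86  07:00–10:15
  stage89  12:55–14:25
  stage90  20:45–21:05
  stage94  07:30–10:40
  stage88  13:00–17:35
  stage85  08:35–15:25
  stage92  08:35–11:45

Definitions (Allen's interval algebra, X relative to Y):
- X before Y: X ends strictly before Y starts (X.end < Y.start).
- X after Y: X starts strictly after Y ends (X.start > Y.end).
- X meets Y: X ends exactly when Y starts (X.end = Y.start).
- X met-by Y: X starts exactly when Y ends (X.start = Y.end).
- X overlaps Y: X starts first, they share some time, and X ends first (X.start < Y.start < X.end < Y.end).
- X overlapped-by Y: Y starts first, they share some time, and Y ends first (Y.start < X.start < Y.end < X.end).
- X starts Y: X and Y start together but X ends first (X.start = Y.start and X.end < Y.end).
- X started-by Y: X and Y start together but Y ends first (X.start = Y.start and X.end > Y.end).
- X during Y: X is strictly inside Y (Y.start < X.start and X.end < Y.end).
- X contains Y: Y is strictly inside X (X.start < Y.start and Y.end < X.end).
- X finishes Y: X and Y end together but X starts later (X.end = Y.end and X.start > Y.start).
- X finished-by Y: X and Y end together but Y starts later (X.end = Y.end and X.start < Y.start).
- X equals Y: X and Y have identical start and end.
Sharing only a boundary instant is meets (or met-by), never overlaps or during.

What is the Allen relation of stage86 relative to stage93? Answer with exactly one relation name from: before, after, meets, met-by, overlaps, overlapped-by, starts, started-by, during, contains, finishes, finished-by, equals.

stage86 = [07:00, 10:15]; stage93 = [16:30, 20:00].
Compare endpoints: stage86.start < stage93.start, stage86.start < stage93.end, stage86.end < stage93.start, stage86.end < stage93.end.
That pattern is 'before'.

before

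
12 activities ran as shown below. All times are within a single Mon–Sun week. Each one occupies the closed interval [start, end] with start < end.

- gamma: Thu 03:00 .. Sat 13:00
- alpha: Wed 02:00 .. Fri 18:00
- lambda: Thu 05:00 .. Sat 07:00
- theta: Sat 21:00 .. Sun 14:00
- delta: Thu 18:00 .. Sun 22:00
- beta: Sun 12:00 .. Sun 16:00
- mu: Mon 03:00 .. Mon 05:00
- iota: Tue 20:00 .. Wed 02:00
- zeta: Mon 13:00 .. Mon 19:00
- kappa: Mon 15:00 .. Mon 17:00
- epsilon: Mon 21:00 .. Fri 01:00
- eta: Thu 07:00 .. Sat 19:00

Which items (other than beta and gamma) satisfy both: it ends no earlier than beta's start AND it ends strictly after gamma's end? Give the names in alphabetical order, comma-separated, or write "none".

Conditions: its end is no earlier than beta's start (X.end >= Sun 12:00) AND its end is strictly after gamma's end (X.end > Sat 13:00).
alpha: end Fri 18:00 >= Sun 12:00? ✗; end Fri 18:00 > Sat 13:00? ✗ → no.
delta: end Sun 22:00 >= Sun 12:00? ✓; end Sun 22:00 > Sat 13:00? ✓ → yes.
epsilon: end Fri 01:00 >= Sun 12:00? ✗; end Fri 01:00 > Sat 13:00? ✗ → no.
eta: end Sat 19:00 >= Sun 12:00? ✗; end Sat 19:00 > Sat 13:00? ✓ → no.
iota: end Wed 02:00 >= Sun 12:00? ✗; end Wed 02:00 > Sat 13:00? ✗ → no.
kappa: end Mon 17:00 >= Sun 12:00? ✗; end Mon 17:00 > Sat 13:00? ✗ → no.
lambda: end Sat 07:00 >= Sun 12:00? ✗; end Sat 07:00 > Sat 13:00? ✗ → no.
mu: end Mon 05:00 >= Sun 12:00? ✗; end Mon 05:00 > Sat 13:00? ✗ → no.
theta: end Sun 14:00 >= Sun 12:00? ✓; end Sun 14:00 > Sat 13:00? ✓ → yes.
zeta: end Mon 19:00 >= Sun 12:00? ✗; end Mon 19:00 > Sat 13:00? ✗ → no.
Result: delta, theta.

delta, theta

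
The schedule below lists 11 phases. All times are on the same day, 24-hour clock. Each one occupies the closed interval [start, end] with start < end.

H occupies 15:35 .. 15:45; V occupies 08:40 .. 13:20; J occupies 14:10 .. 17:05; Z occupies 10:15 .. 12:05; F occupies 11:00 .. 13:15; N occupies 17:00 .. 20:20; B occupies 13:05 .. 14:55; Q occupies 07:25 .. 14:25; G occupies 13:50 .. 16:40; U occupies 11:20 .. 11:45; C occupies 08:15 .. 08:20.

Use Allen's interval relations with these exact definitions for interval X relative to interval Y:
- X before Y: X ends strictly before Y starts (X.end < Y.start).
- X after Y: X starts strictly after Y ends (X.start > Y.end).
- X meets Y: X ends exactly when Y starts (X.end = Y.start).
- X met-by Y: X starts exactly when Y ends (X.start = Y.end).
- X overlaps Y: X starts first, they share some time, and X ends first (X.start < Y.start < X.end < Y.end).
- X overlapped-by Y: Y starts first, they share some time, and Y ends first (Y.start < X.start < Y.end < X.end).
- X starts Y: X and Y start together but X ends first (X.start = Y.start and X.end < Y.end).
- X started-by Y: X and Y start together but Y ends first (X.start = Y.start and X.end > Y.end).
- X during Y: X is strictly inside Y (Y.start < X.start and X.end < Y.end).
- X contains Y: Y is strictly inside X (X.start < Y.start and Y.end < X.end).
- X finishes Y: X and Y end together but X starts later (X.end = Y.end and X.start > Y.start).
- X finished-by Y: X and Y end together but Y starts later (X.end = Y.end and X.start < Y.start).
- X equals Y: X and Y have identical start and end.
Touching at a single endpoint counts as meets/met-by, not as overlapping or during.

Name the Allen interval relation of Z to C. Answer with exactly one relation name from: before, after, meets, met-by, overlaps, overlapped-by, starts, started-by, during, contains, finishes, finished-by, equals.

Z = [10:15, 12:05]; C = [08:15, 08:20].
Compare endpoints: Z.start > C.start, Z.start > C.end, Z.end > C.start, Z.end > C.end.
That pattern is 'after'.

after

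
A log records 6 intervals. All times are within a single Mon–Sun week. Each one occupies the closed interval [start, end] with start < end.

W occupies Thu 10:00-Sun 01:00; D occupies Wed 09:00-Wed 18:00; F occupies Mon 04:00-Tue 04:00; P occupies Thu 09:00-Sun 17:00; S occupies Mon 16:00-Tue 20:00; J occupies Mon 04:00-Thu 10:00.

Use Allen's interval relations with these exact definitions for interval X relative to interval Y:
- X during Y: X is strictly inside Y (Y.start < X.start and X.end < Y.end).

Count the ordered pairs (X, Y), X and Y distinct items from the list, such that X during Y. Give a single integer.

Checking all 30 ordered pairs for relation 'during'; matching pairs in alphabetical order:
(D, J): D during J ✓
(S, J): S during J ✓
(W, P): W during P ✓
Count: 3.

3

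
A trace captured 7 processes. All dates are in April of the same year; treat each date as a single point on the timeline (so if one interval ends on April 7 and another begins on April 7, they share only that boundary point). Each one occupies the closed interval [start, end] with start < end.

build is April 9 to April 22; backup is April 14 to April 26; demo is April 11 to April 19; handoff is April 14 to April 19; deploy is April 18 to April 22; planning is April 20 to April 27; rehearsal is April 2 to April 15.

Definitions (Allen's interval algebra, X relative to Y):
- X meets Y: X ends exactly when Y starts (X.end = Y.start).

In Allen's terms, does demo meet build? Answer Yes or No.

demo = [April 11, April 19], build = [April 9, April 22].
Actual relation of demo to build: during.
Asked whether 'meets' holds → No.

No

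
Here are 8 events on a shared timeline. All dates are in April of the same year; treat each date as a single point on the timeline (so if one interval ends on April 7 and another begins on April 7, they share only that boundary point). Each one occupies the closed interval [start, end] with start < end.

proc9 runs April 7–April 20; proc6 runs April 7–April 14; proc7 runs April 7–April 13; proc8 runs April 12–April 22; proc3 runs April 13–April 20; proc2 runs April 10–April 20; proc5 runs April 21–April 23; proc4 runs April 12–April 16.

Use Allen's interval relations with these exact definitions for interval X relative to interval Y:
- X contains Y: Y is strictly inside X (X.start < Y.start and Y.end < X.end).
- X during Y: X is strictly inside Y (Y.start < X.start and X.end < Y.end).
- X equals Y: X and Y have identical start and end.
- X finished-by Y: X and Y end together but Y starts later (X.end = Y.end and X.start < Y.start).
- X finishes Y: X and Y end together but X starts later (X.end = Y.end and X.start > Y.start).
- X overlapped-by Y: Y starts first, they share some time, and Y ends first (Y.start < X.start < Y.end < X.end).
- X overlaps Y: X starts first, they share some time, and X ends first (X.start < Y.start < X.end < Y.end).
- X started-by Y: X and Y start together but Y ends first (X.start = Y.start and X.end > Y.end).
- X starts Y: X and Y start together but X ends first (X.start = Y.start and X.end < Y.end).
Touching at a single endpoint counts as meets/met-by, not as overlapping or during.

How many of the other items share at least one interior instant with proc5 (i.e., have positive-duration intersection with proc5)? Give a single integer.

1

Target proc5 = [April 21, April 23].
proc2 [April 10, April 20] → before → no.
proc3 [April 13, April 20] → before → no.
proc4 [April 12, April 16] → before → no.
proc6 [April 7, April 14] → before → no.
proc7 [April 7, April 13] → before → no.
proc8 [April 12, April 22] → overlaps → counts.
proc9 [April 7, April 20] → before → no.
Total: 1.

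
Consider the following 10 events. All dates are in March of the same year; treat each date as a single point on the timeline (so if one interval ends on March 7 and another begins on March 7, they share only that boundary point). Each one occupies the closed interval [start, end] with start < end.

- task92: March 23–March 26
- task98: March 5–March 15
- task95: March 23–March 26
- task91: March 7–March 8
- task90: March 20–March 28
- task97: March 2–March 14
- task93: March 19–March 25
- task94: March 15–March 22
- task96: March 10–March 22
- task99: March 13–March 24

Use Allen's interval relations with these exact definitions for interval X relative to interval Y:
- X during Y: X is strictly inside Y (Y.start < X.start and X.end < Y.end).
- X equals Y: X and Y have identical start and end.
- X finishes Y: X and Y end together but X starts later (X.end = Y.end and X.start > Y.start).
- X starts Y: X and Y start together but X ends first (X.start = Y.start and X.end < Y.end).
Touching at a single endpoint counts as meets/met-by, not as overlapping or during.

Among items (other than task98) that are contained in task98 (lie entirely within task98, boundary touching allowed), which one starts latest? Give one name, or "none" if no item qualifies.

task91

Target task98 = [March 5, March 15].
task90 [March 20, March 28] → after → excluded.
task91 [March 7, March 8] → during → candidate.
task92 [March 23, March 26] → after → excluded.
task93 [March 19, March 25] → after → excluded.
task94 [March 15, March 22] → met-by → excluded.
task95 [March 23, March 26] → after → excluded.
task96 [March 10, March 22] → overlapped-by → excluded.
task97 [March 2, March 14] → overlaps → excluded.
task99 [March 13, March 24] → overlapped-by → excluded.
Among candidates, latest start is March 7 → task91.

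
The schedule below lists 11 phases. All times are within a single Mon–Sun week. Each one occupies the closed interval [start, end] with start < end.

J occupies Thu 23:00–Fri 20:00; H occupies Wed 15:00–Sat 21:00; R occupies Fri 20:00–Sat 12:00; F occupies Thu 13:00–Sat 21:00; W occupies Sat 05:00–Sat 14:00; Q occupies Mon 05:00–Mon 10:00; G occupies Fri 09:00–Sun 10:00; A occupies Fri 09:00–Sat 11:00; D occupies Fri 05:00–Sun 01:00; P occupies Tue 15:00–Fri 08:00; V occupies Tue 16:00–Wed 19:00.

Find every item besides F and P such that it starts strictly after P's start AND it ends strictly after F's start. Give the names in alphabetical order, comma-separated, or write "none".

Conditions: its start is strictly after P's start (X.start > Tue 15:00) AND its end is strictly after F's start (X.end > Thu 13:00).
A: start Fri 09:00 > Tue 15:00? ✓; end Sat 11:00 > Thu 13:00? ✓ → yes.
D: start Fri 05:00 > Tue 15:00? ✓; end Sun 01:00 > Thu 13:00? ✓ → yes.
G: start Fri 09:00 > Tue 15:00? ✓; end Sun 10:00 > Thu 13:00? ✓ → yes.
H: start Wed 15:00 > Tue 15:00? ✓; end Sat 21:00 > Thu 13:00? ✓ → yes.
J: start Thu 23:00 > Tue 15:00? ✓; end Fri 20:00 > Thu 13:00? ✓ → yes.
Q: start Mon 05:00 > Tue 15:00? ✗; end Mon 10:00 > Thu 13:00? ✗ → no.
R: start Fri 20:00 > Tue 15:00? ✓; end Sat 12:00 > Thu 13:00? ✓ → yes.
V: start Tue 16:00 > Tue 15:00? ✓; end Wed 19:00 > Thu 13:00? ✗ → no.
W: start Sat 05:00 > Tue 15:00? ✓; end Sat 14:00 > Thu 13:00? ✓ → yes.
Result: A, D, G, H, J, R, W.

A, D, G, H, J, R, W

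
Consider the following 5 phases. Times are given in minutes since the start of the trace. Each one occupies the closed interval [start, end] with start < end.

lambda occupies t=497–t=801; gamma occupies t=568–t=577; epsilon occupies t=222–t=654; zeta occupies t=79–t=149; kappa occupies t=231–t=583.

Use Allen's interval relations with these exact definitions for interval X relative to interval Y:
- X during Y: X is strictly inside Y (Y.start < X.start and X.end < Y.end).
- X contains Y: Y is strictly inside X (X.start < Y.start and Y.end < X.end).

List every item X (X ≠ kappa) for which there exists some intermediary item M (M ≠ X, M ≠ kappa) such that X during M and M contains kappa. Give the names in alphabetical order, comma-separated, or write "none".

gamma

Target kappa = [t=231, t=583].
Intermediaries M with M contains kappa: epsilon.
Via epsilon — items with X during epsilon: gamma.
Union: gamma.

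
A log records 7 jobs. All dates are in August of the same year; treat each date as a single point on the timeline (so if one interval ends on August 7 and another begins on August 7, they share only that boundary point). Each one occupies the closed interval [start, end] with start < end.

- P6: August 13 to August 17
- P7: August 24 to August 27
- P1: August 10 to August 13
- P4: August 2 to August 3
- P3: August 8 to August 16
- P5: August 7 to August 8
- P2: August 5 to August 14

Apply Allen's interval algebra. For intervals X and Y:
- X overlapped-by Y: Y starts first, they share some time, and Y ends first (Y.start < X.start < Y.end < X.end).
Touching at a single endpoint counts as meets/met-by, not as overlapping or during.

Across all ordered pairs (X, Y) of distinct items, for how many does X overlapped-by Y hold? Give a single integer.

3

Checking all 42 ordered pairs for relation 'overlapped-by'; matching pairs in alphabetical order:
(P3, P2): P3 overlapped-by P2 ✓
(P6, P2): P6 overlapped-by P2 ✓
(P6, P3): P6 overlapped-by P3 ✓
Count: 3.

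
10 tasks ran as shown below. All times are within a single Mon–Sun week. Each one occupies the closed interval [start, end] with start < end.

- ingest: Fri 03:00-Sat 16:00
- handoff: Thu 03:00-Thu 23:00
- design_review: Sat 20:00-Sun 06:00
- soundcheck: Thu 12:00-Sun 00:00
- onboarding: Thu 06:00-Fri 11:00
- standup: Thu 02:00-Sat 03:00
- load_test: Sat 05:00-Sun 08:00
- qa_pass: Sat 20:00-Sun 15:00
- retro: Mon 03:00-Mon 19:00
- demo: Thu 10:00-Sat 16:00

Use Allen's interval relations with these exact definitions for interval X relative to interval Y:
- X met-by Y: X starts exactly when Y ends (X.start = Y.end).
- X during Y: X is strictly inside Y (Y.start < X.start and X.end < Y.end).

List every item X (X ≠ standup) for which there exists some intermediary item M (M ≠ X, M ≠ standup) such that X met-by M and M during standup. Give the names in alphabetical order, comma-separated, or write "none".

Target standup = [Thu 02:00, Sat 03:00].
Intermediaries M with M during standup: handoff, onboarding.
Via handoff — items with X met-by handoff: none.
Via onboarding — items with X met-by onboarding: none.
Union: none.

none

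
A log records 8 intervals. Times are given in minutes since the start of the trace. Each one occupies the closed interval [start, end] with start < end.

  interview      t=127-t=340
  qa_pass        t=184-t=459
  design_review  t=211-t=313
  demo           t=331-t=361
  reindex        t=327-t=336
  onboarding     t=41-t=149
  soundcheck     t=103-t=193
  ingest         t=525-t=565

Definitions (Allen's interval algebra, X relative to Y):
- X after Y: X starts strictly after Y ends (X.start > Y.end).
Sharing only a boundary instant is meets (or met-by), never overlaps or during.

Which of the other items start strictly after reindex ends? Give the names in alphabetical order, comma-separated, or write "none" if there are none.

Target reindex = [t=327, t=336].
demo [t=331, t=361] → overlapped-by → no.
design_review [t=211, t=313] → before → no.
ingest [t=525, t=565] → after → yes.
interview [t=127, t=340] → contains → no.
onboarding [t=41, t=149] → before → no.
qa_pass [t=184, t=459] → contains → no.
soundcheck [t=103, t=193] → before → no.
Result: ingest.

ingest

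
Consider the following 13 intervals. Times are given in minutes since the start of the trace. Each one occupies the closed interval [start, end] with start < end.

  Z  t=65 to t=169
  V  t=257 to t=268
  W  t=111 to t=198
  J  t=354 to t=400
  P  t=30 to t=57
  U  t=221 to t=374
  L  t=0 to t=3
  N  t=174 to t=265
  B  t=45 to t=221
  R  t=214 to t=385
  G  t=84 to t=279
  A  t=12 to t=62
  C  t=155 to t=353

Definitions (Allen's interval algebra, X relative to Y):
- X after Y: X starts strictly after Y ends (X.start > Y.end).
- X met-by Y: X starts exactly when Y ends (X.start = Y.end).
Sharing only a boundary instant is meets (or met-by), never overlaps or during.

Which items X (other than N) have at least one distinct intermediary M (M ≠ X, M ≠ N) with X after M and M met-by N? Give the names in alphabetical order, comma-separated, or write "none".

Target N = [t=174, t=265].
Intermediaries M with M met-by N: none.
Union: none.

none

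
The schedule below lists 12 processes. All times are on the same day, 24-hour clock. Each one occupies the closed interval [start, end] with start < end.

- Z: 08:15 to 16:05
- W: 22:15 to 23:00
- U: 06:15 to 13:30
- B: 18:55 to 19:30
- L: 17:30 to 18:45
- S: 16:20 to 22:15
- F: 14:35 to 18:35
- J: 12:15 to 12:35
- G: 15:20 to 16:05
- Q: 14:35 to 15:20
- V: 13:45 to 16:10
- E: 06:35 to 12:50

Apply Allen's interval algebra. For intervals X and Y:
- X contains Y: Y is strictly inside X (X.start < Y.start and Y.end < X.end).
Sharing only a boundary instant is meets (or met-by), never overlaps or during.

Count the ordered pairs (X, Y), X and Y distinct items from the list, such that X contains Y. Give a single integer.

10

Checking all 132 ordered pairs for relation 'contains'; matching pairs in alphabetical order:
(E, J): E contains J ✓
(F, G): F contains G ✓
(S, B): S contains B ✓
(S, L): S contains L ✓
(U, E): U contains E ✓
(U, J): U contains J ✓
(V, G): V contains G ✓
(V, Q): V contains Q ✓
(Z, J): Z contains J ✓
(Z, Q): Z contains Q ✓
Count: 10.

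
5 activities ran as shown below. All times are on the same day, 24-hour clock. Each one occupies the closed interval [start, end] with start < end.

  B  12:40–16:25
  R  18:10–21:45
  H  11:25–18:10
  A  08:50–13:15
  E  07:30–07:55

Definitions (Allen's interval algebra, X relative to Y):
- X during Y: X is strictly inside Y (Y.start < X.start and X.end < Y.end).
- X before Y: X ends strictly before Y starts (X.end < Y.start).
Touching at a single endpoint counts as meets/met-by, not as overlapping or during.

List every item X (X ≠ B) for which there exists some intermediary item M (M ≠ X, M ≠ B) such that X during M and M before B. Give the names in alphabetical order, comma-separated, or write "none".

none

Target B = [12:40, 16:25].
Intermediaries M with M before B: E.
Via E — items with X during E: none.
Union: none.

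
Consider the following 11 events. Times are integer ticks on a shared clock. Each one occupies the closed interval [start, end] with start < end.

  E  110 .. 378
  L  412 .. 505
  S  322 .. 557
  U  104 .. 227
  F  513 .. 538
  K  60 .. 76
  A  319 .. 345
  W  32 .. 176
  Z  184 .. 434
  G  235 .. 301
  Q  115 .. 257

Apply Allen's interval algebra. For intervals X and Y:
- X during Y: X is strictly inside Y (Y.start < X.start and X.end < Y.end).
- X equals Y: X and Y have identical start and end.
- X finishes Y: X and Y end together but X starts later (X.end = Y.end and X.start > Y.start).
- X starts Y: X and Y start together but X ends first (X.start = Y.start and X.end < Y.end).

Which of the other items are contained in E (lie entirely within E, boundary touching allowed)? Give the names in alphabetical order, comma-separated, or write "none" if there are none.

Target E = [110, 378].
A [319, 345] → during → yes.
F [513, 538] → after → no.
G [235, 301] → during → yes.
K [60, 76] → before → no.
L [412, 505] → after → no.
Q [115, 257] → during → yes.
S [322, 557] → overlapped-by → no.
U [104, 227] → overlaps → no.
W [32, 176] → overlaps → no.
Z [184, 434] → overlapped-by → no.
Result: A, G, Q.

A, G, Q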